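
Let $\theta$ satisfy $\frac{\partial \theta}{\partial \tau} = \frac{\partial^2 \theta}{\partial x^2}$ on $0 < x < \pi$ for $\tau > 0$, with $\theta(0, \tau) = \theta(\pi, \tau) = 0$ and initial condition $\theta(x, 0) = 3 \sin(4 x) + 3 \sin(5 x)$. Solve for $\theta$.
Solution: Separating variables: $\theta = \sum c_n e^{-n^2\tau} \sin(nx)$. From $\theta(x,0) = 3 \sin(4 x) + 3 \sin(5 x)$: $c_4=3, c_5=3$.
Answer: $\theta(x, \tau) = 3 e^{-16 \tau} \sin(4 x) + 3 e^{-25 \tau} \sin(5 x)$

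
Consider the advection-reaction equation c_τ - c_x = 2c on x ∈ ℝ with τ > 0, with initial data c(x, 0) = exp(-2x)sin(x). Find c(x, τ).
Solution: Substitute c = exp(-2x)u.
Then c_x = exp(-2x)(u_x - 2u), c_τ = exp(-2x)u_τ; substituting and dividing by exp(-2x), the lower-order terms cancel: u_τ - u_x = 0 (standard advection equation).
Data for u: u(x,0) = exp(2x)c(x,0) = sin(x).
By characteristics (dx/dτ = -1), u(x,τ) = f(x + τ) with f = u(·, 0).
So u(x,τ) = sin(x + τ), and c(x,τ) = exp(-2x)u(x,τ).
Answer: c(x, τ) = exp(-2x)sin(x + τ)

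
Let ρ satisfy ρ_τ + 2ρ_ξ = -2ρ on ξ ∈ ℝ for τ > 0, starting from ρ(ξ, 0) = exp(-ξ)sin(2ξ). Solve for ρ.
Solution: Substitute ρ = exp(-ξ)u.
Then ρ_ξ = exp(-ξ)(u_ξ - u), ρ_τ = exp(-ξ)u_τ; substituting and dividing by exp(-ξ), the lower-order terms cancel: u_τ + 2u_ξ = 0 (standard advection equation).
Data for u: u(ξ,0) = exp(ξ)ρ(ξ,0) = sin(2ξ).
By characteristics (dξ/dτ = 2), u(ξ,τ) = f(ξ - 2τ) with f = u(·, 0).
So u(ξ,τ) = sin(2ξ - 4τ), and ρ(ξ,τ) = exp(-ξ)u(ξ,τ).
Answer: ρ(ξ, τ) = exp(-ξ)sin(2ξ - 4τ)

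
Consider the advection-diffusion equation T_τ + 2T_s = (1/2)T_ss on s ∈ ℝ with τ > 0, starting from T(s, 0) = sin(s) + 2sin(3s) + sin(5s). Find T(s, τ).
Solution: Moving frame: η = s - 2τ, σ = τ, T = u(η,σ), so T_τ = u_σ - 2u_η and T_ss = u_ηη.
Hence T_τ + 2T_s = u_σ and the PDE becomes the heat equation u_σ = (1/2)u_ηη on η ∈ ℝ.
Initial data: u(η,0) = T(η,0) = sin(η) + 2sin(3η) + sin(5η). Each mode sin(nη) decays as exp(-n²σ/2) on ℝ, so u(η,σ) = Σ c_n exp(-n²σ/2) sin(nη) with c_1=1, c_3=2, c_5=1: u(η,σ) = exp(-σ/2)sin(η) + 2exp(-9σ/2)sin(3η) + exp(-25σ/2)sin(5η).
Substituting back: T(s,τ) = u(s - 2τ, τ).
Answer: T(s, τ) = exp(-τ/2)sin(s - 2τ) + 2exp(-9τ/2)sin(3s - 6τ) + exp(-25τ/2)sin(5s - 10τ)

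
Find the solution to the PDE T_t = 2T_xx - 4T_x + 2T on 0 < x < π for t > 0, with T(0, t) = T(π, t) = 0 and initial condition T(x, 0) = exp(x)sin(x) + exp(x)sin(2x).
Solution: Substitute T = exp(x)u, i.e. u = exp(-x)T.
By the product rule, T_x = exp(x)(u_x + u), T_xx = exp(x)(u_xx + 2u_x + u), T_t = exp(x)u_t.
Substituting into the PDE and dividing by exp(x): u_t = 2(u_xx + 2u_x + u) - 4(u_x + u) + 2u.
The lower-order terms cancel, leaving the standard heat equation u_t = 2u_xx.
Initial data for u: u(x,0) = exp(-x)T(x,0) = sin(x) + sin(2x). The boundary conditions carry over: u(0,t) = u(π,t) = 0.
Solve for u:
  Using separation of variables u = X(x)G(t):
  Eigenfunctions: sin(nx), n = 1, 2, 3, ...
  General solution: u(x, t) = Σ c_n sin(nx) exp(-2n² t)
  Matching u(x,0) = sin(x) + sin(2x) term by term: c_1=1, c_2=1.
Hence u(x,t) = exp(-2t)sin(x) + exp(-8t)sin(2x).
Transform back: T(x,t) = exp(x)u(x,t).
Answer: T(x, t) = exp(-2t)exp(x)sin(x) + exp(-8t)exp(x)sin(2x)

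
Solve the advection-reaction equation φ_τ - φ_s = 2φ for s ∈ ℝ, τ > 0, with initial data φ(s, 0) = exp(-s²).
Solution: Substitute φ = exp(2τ)u, i.e. u = exp(-2τ)φ.
By the product rule, φ_τ = exp(2τ)(u_τ + 2u), φ_s = exp(2τ)u_s.
Substituting into the PDE and dividing by exp(2τ): u_τ + 2u - u_s = 2u.
The lower-order terms cancel, leaving the standard advection equation u_τ - u_s = 0.
Initial data for u: u(s,0) = φ(s,0) = exp(-s²).
Solve for u:
  By method of characteristics (waves move left with speed 1):
  Along characteristics s + τ = const, u is constant, so u(s,τ) = f(s + τ) with f = u(·, 0).
Hence u(s,τ) = exp(-(s + τ)²).
Transform back: φ(s,τ) = exp(2τ)u(s,τ).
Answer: φ(s, τ) = exp(2τ)exp(-(s + τ)²)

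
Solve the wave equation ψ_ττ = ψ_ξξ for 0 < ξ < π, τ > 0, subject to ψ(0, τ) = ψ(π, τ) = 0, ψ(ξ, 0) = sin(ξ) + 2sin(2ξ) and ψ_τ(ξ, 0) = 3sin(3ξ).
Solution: Separating variables: ψ = Σ [A_n cos(ω_n τ) + B_n sin(ω_n τ)] sin(nξ), ω_n = n. From ICs (B_n = velocity coefficient / ω_n): A_1=1, A_2=2, B_3=1.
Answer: ψ(ξ, τ) = sin(ξ)cos(τ) + 2sin(2ξ)cos(2τ) + sin(3ξ)sin(3τ)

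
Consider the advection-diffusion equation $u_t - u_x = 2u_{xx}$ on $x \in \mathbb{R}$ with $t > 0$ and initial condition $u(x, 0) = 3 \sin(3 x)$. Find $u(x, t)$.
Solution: Moving frame: $\eta = x + t$, $\sigma = t$, $u = w(\eta,\sigma)$, so $u_t = w_{\sigma} + w_{\eta}$ and $u_{xx} = w_{\eta\eta}$.
Hence $u_t - u_x = w_{\sigma}$ and the PDE becomes the heat equation $w_{\sigma} = 2w_{\eta\eta}$ on $\eta \in \mathbb{R}$.
Initial data: $w(\eta,0) = u(\eta,0) = 3 \sin(3 \eta)$. Each mode $\sin(n\eta)$ decays as $e^{-2n^2\sigma}$ on $\mathbb{R}$, so $w(\eta,\sigma) = \sum c_n e^{-2n^2\sigma} \sin(n\eta)$ with $c_3=3$: $w(\eta,\sigma) = 3 e^{-18 \sigma} \sin(3 \eta)$.
Substituting back: $u(x,t) = w(x + t, t)$.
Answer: $u(x, t) = 3 e^{-18 t} \sin(3 t + 3 x)$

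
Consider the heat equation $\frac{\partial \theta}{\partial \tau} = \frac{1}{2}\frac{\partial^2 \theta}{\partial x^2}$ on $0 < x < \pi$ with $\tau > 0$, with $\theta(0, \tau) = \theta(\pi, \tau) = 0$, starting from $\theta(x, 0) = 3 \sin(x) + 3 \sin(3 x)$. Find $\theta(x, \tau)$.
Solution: Using separation of variables $\theta = X(x)G(\tau)$:
Eigenfunctions: $\sin(nx)$, $n = 1, 2, 3, \ldots$
General solution: $\theta(x, \tau) = \sum c_n \sin(nx) e^{-n^2 \tau/2}$
Matching $\theta(x,0) = 3 \sin(x) + 3 \sin(3 x)$ term by term: $c_1=3, c_3=3$.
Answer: $\theta(x, \tau) = 3 e^{-\tau/2} \sin(x) + 3 e^{-9 \tau/2} \sin(3 x)$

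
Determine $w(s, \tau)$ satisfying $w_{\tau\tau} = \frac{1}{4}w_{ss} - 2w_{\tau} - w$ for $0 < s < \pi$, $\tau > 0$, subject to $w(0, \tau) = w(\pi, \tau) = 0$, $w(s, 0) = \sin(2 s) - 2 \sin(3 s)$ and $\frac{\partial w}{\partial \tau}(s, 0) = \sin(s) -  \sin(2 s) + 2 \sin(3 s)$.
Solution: Substitute $w = e^{-\tau}u$, i.e. $u = e^{\tau}w$.
By the product rule, $w_{\tau} = e^{-\tau}(u_{\tau} - u)$, $w_{\tau\tau} = e^{-\tau}(u_{\tau\tau} - 2u_{\tau} + u)$, $w_{ss} = e^{-\tau}u_{ss}$.
Substituting into the PDE and dividing by $e^{-\tau}$: $u_{\tau\tau} - 2u_{\tau} + u = \frac{1}{4}u_{ss} - 2(u_{\tau} - u) - u$.
The lower-order terms cancel, leaving the standard wave equation $u_{\tau\tau} = \frac{1}{4}u_{ss}$.
Initial data for $u$: $u(s,0) = w(s,0) = \sin(2 s) - 2 \sin(3 s)$; $u_{\tau}(s,0) = w_{\tau}(s,0) + w(s,0) = \sin(s)$. The boundary conditions carry over: $u(0,\tau) = u(\pi,\tau) = 0$.
Solve for $u$:
  Using separation of variables $u = X(s)T(\tau)$:
  Eigenfunctions: $\sin(ns)$, $n = 1, 2, 3, \ldots$
  General solution: $u(s, \tau) = \sum [A_n \cos(n \tau/2) + B_n \sin(n \tau/2)] \sin(ns)$
  From $u(s,0) = \sin(2 s) - 2 \sin(3 s)$: $A_2=1, A_3=-2$. From $u_{\tau}(s,0) = \sin(s)$, using $u_{\tau}(s,0) = \sum \omega_n B_n \sin(ns)$ with $\omega_n = n/2$: $B_1 = 1/(1/2) = 2$.
Hence $u(s,\tau) = 2 \sin(s) \sin(\tau/2) + \sin(2 s) \cos(\tau) - 2 \sin(3 s) \cos(3 \tau/2)$.
Transform back: $w(s,\tau) = e^{-\tau}u(s,\tau)$.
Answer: $w(s, \tau) = 2 e^{-\tau} \sin(\tau/2) \sin(s) + e^{-\tau} \sin(2 s) \cos(\tau) - 2 e^{-\tau} \sin(3 s) \cos(3 \tau/2)$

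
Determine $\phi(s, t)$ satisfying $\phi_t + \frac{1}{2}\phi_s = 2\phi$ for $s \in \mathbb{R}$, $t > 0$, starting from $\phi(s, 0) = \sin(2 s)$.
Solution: Substitute $\phi = e^{2t}u$.
Then $\phi_t = e^{2t}(u_t + 2u)$, $\phi_s = e^{2t}u_s$; substituting and dividing by $e^{2t}$, the lower-order terms cancel: $u_t + \frac{1}{2}u_s = 0$ (standard advection equation).
Data for $u$: $u(s,0) = \phi(s,0) = \sin(2 s)$.
By characteristics ($ds/dt = 1/2$), $u(s,t) = f(s - \frac{1}{2}t)$ with $f = u( \cdot , 0)$.
So $u(s,t) = \sin(2 s - t)$, and $\phi(s,t) = e^{2t}u(s,t)$.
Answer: $\phi(s, t) = e^{2 t} \sin(2 s - t)$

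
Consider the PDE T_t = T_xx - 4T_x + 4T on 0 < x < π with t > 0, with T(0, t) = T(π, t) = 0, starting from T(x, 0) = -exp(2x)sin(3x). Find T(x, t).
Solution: Substitute T = exp(2x)u.
Then T_x = exp(2x)(u_x + 2u), T_xx = exp(2x)(u_xx + 4u_x + 4u), T_t = exp(2x)u_t; substituting and dividing by exp(2x), the lower-order terms cancel: u_t = u_xx (standard heat equation).
Data for u: u(x,0) = exp(-2x)T(x,0) = -sin(3x). The boundary conditions carry over: u(0,t) = u(π,t) = 0.
Separating variables: u = Σ c_n exp(-n²t) sin(nx). From u(x,0) = -sin(3x): c_3=-1.
So u(x,t) = -exp(-9t)sin(3x), and T(x,t) = exp(2x)u(x,t).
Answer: T(x, t) = -exp(-9t)exp(2x)sin(3x)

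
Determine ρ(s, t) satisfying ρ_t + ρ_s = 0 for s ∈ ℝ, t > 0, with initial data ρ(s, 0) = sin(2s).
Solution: By method of characteristics (waves move right with speed 1):
Along characteristics s - t = const, ρ is constant, so ρ(s,t) = f(s - t) with f = ρ(·, 0).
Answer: ρ(s, t) = sin(2s - 2t)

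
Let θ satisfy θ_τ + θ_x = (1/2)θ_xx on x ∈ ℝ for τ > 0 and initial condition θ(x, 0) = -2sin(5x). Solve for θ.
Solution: Moving frame: η = x - τ, σ = τ, θ = u(η,σ), so θ_τ = u_σ - u_η and θ_xx = u_ηη.
Hence θ_τ + θ_x = u_σ and the PDE becomes the heat equation u_σ = (1/2)u_ηη on η ∈ ℝ.
Initial data: u(η,0) = θ(η,0) = -2sin(5η). Each mode sin(nη) decays as exp(-n²σ/2) on ℝ, so u(η,σ) = Σ c_n exp(-n²σ/2) sin(nη) with c_5=-2: u(η,σ) = -2exp(-25σ/2)sin(5η).
Substituting back: θ(x,τ) = u(x - τ, τ).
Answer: θ(x, τ) = -2exp(-25τ/2)sin(5x - 5τ)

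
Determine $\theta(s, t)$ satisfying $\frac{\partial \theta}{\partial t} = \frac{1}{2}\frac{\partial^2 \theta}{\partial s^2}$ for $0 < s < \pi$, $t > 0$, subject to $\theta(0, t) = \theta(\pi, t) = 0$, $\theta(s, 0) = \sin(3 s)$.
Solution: Using separation of variables $\theta = X(s)G(t)$:
Eigenfunctions: $\sin(ns)$, $n = 1, 2, 3, \ldots$
General solution: $\theta(s, t) = \sum c_n \sin(ns) e^{-n^2 t/2}$
Matching $\theta(s,0) = \sin(3 s)$ term by term: $c_3=1$.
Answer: $\theta(s, t) = e^{-9 t/2} \sin(3 s)$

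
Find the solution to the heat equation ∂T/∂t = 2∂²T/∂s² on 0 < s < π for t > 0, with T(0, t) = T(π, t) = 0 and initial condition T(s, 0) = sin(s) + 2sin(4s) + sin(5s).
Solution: Using separation of variables T = X(s)G(t):
Eigenfunctions: sin(ns), n = 1, 2, 3, ...
General solution: T(s, t) = Σ c_n sin(ns) exp(-2n² t)
Matching T(s,0) = sin(s) + 2sin(4s) + sin(5s) term by term: c_1=1, c_4=2, c_5=1.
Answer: T(s, t) = exp(-2t)sin(s) + 2exp(-32t)sin(4s) + exp(-50t)sin(5s)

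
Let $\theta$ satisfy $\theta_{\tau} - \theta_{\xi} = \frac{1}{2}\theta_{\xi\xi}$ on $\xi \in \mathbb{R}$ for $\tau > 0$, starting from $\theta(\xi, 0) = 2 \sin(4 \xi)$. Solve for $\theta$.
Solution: Moving frame: $\eta = \xi + \tau$, $\sigma = \tau$, $\theta = u(\eta,\sigma)$, so $\theta_{\tau} = u_{\sigma} + u_{\eta}$ and $\theta_{\xi\xi} = u_{\eta\eta}$.
Hence $\theta_{\tau} - \theta_{\xi} = u_{\sigma}$ and the PDE becomes the heat equation $u_{\sigma} = \frac{1}{2}u_{\eta\eta}$ on $\eta \in \mathbb{R}$.
Initial data: $u(\eta,0) = \theta(\eta,0) = 2 \sin(4 \eta)$. Each mode $\sin(n\eta)$ decays as $e^{-n^2\sigma/2}$ on $\mathbb{R}$, so $u(\eta,\sigma) = \sum c_n e^{-n^2\sigma/2} \sin(n\eta)$ with $c_4=2$: $u(\eta,\sigma) = 2 e^{-8 \sigma} \sin(4 \eta)$.
Substituting back: $\theta(\xi,\tau) = u(\xi + \tau, \tau)$.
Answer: $\theta(\xi, \tau) = 2 e^{-8 \tau} \sin(4 \tau + 4 \xi)$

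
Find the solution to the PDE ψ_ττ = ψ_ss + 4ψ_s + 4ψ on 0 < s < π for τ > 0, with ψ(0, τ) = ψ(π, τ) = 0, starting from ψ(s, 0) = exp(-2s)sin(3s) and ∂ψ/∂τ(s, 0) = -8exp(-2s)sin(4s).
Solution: Substitute ψ = exp(-2s)u, i.e. u = exp(2s)ψ.
By the product rule, ψ_s = exp(-2s)(u_s - 2u), ψ_ss = exp(-2s)(u_ss - 4u_s + 4u), ψ_ττ = exp(-2s)u_ττ.
Substituting into the PDE and dividing by exp(-2s): u_ττ = (u_ss - 4u_s + 4u) + 4(u_s - 2u) + 4u.
The lower-order terms cancel, leaving the standard wave equation u_ττ = u_ss.
Initial data for u: u(s,0) = exp(2s)ψ(s,0) = sin(3s); u_τ(s,0) = exp(2s)ψ_τ(s,0) = -8sin(4s). The boundary conditions carry over: u(0,τ) = u(π,τ) = 0.
Solve for u:
  Using separation of variables u = X(s)T(τ):
  Eigenfunctions: sin(ns), n = 1, 2, 3, ...
  General solution: u(s, τ) = Σ [A_n cos(n τ) + B_n sin(n τ)] sin(ns)
  From u(s,0) = sin(3s): A_3=1. From u_τ(s,0) = -8sin(4s), using u_τ(s,0) = Σ ω_n B_n sin(ns) with ω_n = n: B_4 = (-8)/4 = -2.
Hence u(s,τ) = sin(3s)cos(3τ) - 2sin(4s)sin(4τ).
Transform back: ψ(s,τ) = exp(-2s)u(s,τ).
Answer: ψ(s, τ) = exp(-2s)sin(3s)cos(3τ) - 2exp(-2s)sin(4s)sin(4τ)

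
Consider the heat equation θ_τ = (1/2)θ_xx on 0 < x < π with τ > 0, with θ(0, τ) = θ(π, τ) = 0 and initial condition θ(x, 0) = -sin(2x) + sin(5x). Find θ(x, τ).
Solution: Separating variables: θ = Σ c_n exp(-n²τ/2) sin(nx). From θ(x,0) = -sin(2x) + sin(5x): c_2=-1, c_5=1.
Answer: θ(x, τ) = -exp(-2τ)sin(2x) + exp(-25τ/2)sin(5x)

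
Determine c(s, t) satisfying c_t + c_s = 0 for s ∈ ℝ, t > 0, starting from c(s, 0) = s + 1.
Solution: By characteristics (ds/dt = 1), c(s,t) = f(s - t) with f = c(·, 0).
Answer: c(s, t) = s - t + 1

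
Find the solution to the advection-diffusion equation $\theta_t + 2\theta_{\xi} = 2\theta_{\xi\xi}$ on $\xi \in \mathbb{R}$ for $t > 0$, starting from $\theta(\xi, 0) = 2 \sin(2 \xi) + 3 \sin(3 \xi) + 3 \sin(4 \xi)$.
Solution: Moving frame: $\eta = \xi - 2t$, $\sigma = t$, $\theta = u(\eta,\sigma)$, so $\theta_t = u_{\sigma} - 2u_{\eta}$ and $\theta_{\xi\xi} = u_{\eta\eta}$.
Hence $\theta_t + 2\theta_{\xi} = u_{\sigma}$ and the PDE becomes the heat equation $u_{\sigma} = 2u_{\eta\eta}$ on $\eta \in \mathbb{R}$.
Initial data: $u(\eta,0) = \theta(\eta,0) = 2 \sin(2 \eta) + 3 \sin(3 \eta) + 3 \sin(4 \eta)$. Each mode $\sin(n\eta)$ decays as $e^{-2n^2\sigma}$ on $\mathbb{R}$, so $u(\eta,\sigma) = \sum c_n e^{-2n^2\sigma} \sin(n\eta)$ with $c_2=2, c_3=3, c_4=3$: $u(\eta,\sigma) = 2 e^{-8 \sigma} \sin(2 \eta) + 3 e^{-18 \sigma} \sin(3 \eta) + 3 e^{-32 \sigma} \sin(4 \eta)$.
Substituting back: $\theta(\xi,t) = u(\xi - 2t, t)$.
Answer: $\theta(\xi, t) = 2 e^{-8 t} \sin(2 \xi - 4 t) + 3 e^{-18 t} \sin(3 \xi - 6 t) + 3 e^{-32 t} \sin(4 \xi - 8 t)$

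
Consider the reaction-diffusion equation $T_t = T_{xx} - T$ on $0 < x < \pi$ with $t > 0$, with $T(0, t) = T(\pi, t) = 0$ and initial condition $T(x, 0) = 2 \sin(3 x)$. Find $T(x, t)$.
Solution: Substitute $T = e^{-t}u$, i.e. $u = e^{t}T$.
By the product rule, $T_t = e^{-t}(u_t - u)$, $T_{xx} = e^{-t}u_{xx}$.
Substituting into the PDE and dividing by $e^{-t}$: $u_t - u = u_{xx} - u$.
The lower-order terms cancel, leaving the standard heat equation $u_t = u_{xx}$.
Initial data for $u$: $u(x,0) = T(x,0) = 2 \sin(3 x)$. The boundary conditions carry over: $u(0,t) = u(\pi,t) = 0$.
Solve for $u$:
  Using separation of variables $u = X(x)G(t)$:
  Eigenfunctions: $\sin(nx)$, $n = 1, 2, 3, \ldots$
  General solution: $u(x, t) = \sum c_n \sin(nx) e^{-n^2 t}$
  Matching $u(x,0) = 2 \sin(3 x)$ term by term: $c_3=2$.
Hence $u(x,t) = 2 e^{-9 t} \sin(3 x)$.
Transform back: $T(x,t) = e^{-t}u(x,t)$.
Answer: $T(x, t) = 2 e^{-10 t} \sin(3 x)$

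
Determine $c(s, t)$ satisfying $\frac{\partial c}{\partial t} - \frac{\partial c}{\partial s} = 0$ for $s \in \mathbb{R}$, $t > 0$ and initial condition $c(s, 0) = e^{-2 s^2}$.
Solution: By method of characteristics (waves move left with speed 1):
Along characteristics $s + t =$ const, $c$ is constant, so $c(s,t) = f(s + t)$ with $f = c( \cdot , 0)$.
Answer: $c(s, t) = e^{-2 (s + t)^2}$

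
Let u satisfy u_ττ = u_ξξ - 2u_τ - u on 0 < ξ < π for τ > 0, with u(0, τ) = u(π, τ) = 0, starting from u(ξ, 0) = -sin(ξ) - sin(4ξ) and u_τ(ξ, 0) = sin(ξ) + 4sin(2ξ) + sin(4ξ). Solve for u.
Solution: Substitute u = exp(-τ)w, i.e. w = exp(τ)u.
By the product rule, u_τ = exp(-τ)(w_τ - w), u_ττ = exp(-τ)(w_ττ - 2w_τ + w), u_ξξ = exp(-τ)w_ξξ.
Substituting into the PDE and dividing by exp(-τ): w_ττ - 2w_τ + w = w_ξξ - 2(w_τ - w) - w.
The lower-order terms cancel, leaving the standard wave equation w_ττ = w_ξξ.
Initial data for w: w(ξ,0) = u(ξ,0) = -sin(ξ) - sin(4ξ); w_τ(ξ,0) = u_τ(ξ,0) + u(ξ,0) = 4sin(2ξ). The boundary conditions carry over: w(0,τ) = w(π,τ) = 0.
Solve for w:
  Using separation of variables w = X(ξ)T(τ):
  Eigenfunctions: sin(nξ), n = 1, 2, 3, ...
  General solution: w(ξ, τ) = Σ [A_n cos(n τ) + B_n sin(n τ)] sin(nξ)
  From w(ξ,0) = -sin(ξ) - sin(4ξ): A_1=-1, A_4=-1. From w_τ(ξ,0) = 4sin(2ξ), using w_τ(ξ,0) = Σ ω_n B_n sin(nξ) with ω_n = n: B_2 = 4/2 = 2.
Hence w(ξ,τ) = -sin(ξ)cos(τ) + 2sin(2ξ)sin(2τ) - sin(4ξ)cos(4τ).
Transform back: u(ξ,τ) = exp(-τ)w(ξ,τ).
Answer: u(ξ, τ) = -exp(-τ)sin(ξ)cos(τ) + 2exp(-τ)sin(2ξ)sin(2τ) - exp(-τ)sin(4ξ)cos(4τ)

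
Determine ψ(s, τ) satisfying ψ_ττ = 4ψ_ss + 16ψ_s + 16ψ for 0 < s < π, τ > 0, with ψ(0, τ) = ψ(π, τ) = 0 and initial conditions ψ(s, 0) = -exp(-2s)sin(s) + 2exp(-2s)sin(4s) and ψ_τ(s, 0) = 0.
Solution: Substitute ψ = exp(-2s)u.
Then ψ_s = exp(-2s)(u_s - 2u), ψ_ss = exp(-2s)(u_ss - 4u_s + 4u), ψ_ττ = exp(-2s)u_ττ; substituting and dividing by exp(-2s), the lower-order terms cancel: u_ττ = 4u_ss (standard wave equation).
Data for u: u(s,0) = exp(2s)ψ(s,0) = -sin(s) + 2sin(4s); u_τ(s,0) = exp(2s)ψ_τ(s,0) = 0. The boundary conditions carry over: u(0,τ) = u(π,τ) = 0.
Separating variables: u = Σ [A_n cos(ω_n τ) + B_n sin(ω_n τ)] sin(ns), ω_n = 2n. From ICs: A_1=-1, A_4=2.
So u(s,τ) = -sin(s)cos(2τ) + 2sin(4s)cos(8τ), and ψ(s,τ) = exp(-2s)u(s,τ).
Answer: ψ(s, τ) = -exp(-2s)sin(s)cos(2τ) + 2exp(-2s)sin(4s)cos(8τ)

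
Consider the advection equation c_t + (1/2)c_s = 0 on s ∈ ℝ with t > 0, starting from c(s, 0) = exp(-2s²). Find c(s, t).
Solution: By method of characteristics (waves move right with speed 1/2):
Along characteristics s - (1/2)t = const, c is constant, so c(s,t) = f(s - (1/2)t) with f = c(·, 0).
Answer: c(s, t) = exp(-2(s - t/2)²)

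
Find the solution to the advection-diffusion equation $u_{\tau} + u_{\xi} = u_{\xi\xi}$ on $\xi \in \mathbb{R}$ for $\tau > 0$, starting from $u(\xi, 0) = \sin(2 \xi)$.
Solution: Moving frame: $\eta = \xi - \tau$, $\sigma = \tau$, $u = w(\eta,\sigma)$, so $u_{\tau} = w_{\sigma} - w_{\eta}$ and $u_{\xi\xi} = w_{\eta\eta}$.
Hence $u_{\tau} + u_{\xi} = w_{\sigma}$ and the PDE becomes the heat equation $w_{\sigma} = w_{\eta\eta}$ on $\eta \in \mathbb{R}$.
Initial data: $w(\eta,0) = u(\eta,0) = \sin(2 \eta)$. Each mode $\sin(n\eta)$ decays as $e^{-n^2\sigma}$ on $\mathbb{R}$, so $w(\eta,\sigma) = \sum c_n e^{-n^2\sigma} \sin(n\eta)$ with $c_2=1$: $w(\eta,\sigma) = e^{-4 \sigma} \sin(2 \eta)$.
Substituting back: $u(\xi,\tau) = w(\xi - \tau, \tau)$.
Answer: $u(\xi, \tau) = - e^{-4 \tau} \sin(2 \tau - 2 \xi)$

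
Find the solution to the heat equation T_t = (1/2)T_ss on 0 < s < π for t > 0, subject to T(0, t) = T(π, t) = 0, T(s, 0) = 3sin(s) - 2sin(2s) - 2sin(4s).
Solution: Using separation of variables T = X(s)G(t):
Eigenfunctions: sin(ns), n = 1, 2, 3, ...
General solution: T(s, t) = Σ c_n sin(ns) exp(-n² t/2)
Matching T(s,0) = 3sin(s) - 2sin(2s) - 2sin(4s) term by term: c_1=3, c_2=-2, c_4=-2.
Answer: T(s, t) = -2exp(-2t)sin(2s) - 2exp(-8t)sin(4s) + 3exp(-t/2)sin(s)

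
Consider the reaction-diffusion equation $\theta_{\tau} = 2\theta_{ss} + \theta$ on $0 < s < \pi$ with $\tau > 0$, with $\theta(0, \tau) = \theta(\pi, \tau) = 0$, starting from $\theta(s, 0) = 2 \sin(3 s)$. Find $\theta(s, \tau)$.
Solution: Substitute $\theta = e^{\tau}u$, i.e. $u = e^{-\tau}\theta$.
By the product rule, $\theta_{\tau} = e^{\tau}(u_{\tau} + u)$, $\theta_{ss} = e^{\tau}u_{ss}$.
Substituting into the PDE and dividing by $e^{\tau}$: $u_{\tau} + u = 2u_{ss} + u$.
The lower-order terms cancel, leaving the standard heat equation $u_{\tau} = 2u_{ss}$.
Initial data for $u$: $u(s,0) = \theta(s,0) = 2 \sin(3 s)$. The boundary conditions carry over: $u(0,\tau) = u(\pi,\tau) = 0$.
Solve for $u$:
  Using separation of variables $u = X(s)G(\tau)$:
  Eigenfunctions: $\sin(ns)$, $n = 1, 2, 3, \ldots$
  General solution: $u(s, \tau) = \sum c_n \sin(ns) e^{-2n^2 \tau}$
  Matching $u(s,0) = 2 \sin(3 s)$ term by term: $c_3=2$.
Hence $u(s,\tau) = 2 e^{-18 \tau} \sin(3 s)$.
Transform back: $\theta(s,\tau) = e^{\tau}u(s,\tau)$.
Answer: $\theta(s, \tau) = 2 e^{-17 \tau} \sin(3 s)$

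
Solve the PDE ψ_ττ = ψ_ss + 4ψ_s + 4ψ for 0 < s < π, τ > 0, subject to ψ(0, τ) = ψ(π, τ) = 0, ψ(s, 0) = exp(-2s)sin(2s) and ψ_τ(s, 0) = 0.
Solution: Substitute ψ = exp(-2s)u, i.e. u = exp(2s)ψ.
By the product rule, ψ_s = exp(-2s)(u_s - 2u), ψ_ss = exp(-2s)(u_ss - 4u_s + 4u), ψ_ττ = exp(-2s)u_ττ.
Substituting into the PDE and dividing by exp(-2s): u_ττ = (u_ss - 4u_s + 4u) + 4(u_s - 2u) + 4u.
The lower-order terms cancel, leaving the standard wave equation u_ττ = u_ss.
Initial data for u: u(s,0) = exp(2s)ψ(s,0) = sin(2s); u_τ(s,0) = exp(2s)ψ_τ(s,0) = 0. The boundary conditions carry over: u(0,τ) = u(π,τ) = 0.
Solve for u:
  Using separation of variables u = X(s)T(τ):
  Eigenfunctions: sin(ns), n = 1, 2, 3, ...
  General solution: u(s, τ) = Σ [A_n cos(n τ) + B_n sin(n τ)] sin(ns)
  From u(s,0) = sin(2s): A_2=1. From u_τ(s,0) = 0: all B_n = 0.
Hence u(s,τ) = sin(2s)cos(2τ).
Transform back: ψ(s,τ) = exp(-2s)u(s,τ).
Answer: ψ(s, τ) = exp(-2s)sin(2s)cos(2τ)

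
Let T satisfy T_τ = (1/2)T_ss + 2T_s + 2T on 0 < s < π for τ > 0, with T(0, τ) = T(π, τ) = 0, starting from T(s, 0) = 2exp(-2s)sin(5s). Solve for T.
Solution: Substitute T = exp(-2s)u, i.e. u = exp(2s)T.
By the product rule, T_s = exp(-2s)(u_s - 2u), T_ss = exp(-2s)(u_ss - 4u_s + 4u), T_τ = exp(-2s)u_τ.
Substituting into the PDE and dividing by exp(-2s): u_τ = (1/2)(u_ss - 4u_s + 4u) + 2(u_s - 2u) + 2u.
The lower-order terms cancel, leaving the standard heat equation u_τ = (1/2)u_ss.
Initial data for u: u(s,0) = exp(2s)T(s,0) = 2sin(5s). The boundary conditions carry over: u(0,τ) = u(π,τ) = 0.
Solve for u:
  Using separation of variables u = X(s)G(τ):
  Eigenfunctions: sin(ns), n = 1, 2, 3, ...
  General solution: u(s, τ) = Σ c_n sin(ns) exp(-n² τ/2)
  Matching u(s,0) = 2sin(5s) term by term: c_5=2.
Hence u(s,τ) = 2exp(-25τ/2)sin(5s).
Transform back: T(s,τ) = exp(-2s)u(s,τ).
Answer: T(s, τ) = 2exp(-2s)exp(-25τ/2)sin(5s)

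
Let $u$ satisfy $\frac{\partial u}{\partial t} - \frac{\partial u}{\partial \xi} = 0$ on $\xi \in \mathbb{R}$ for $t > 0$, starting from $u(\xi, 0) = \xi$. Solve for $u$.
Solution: By method of characteristics (waves move left with speed 1):
Along characteristics $\xi + t =$ const, $u$ is constant, so $u(\xi,t) = f(\xi + t)$ with $f = u( \cdot , 0)$.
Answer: $u(\xi, t) = \xi + t$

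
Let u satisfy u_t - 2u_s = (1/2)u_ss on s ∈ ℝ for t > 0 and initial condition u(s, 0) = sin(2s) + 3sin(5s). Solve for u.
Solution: Moving frame: η = s + 2t, σ = t, u = w(η,σ), so u_t = w_σ + 2w_η and u_ss = w_ηη.
Hence u_t - 2u_s = w_σ and the PDE becomes the heat equation w_σ = (1/2)w_ηη on η ∈ ℝ.
Initial data: w(η,0) = u(η,0) = sin(2η) + 3sin(5η). Each mode sin(nη) decays as exp(-n²σ/2) on ℝ, so w(η,σ) = Σ c_n exp(-n²σ/2) sin(nη) with c_2=1, c_5=3: w(η,σ) = exp(-2σ)sin(2η) + 3exp(-25σ/2)sin(5η).
Substituting back: u(s,t) = w(s + 2t, t).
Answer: u(s, t) = exp(-2t)sin(2s + 4t) + 3exp(-25t/2)sin(5s + 10t)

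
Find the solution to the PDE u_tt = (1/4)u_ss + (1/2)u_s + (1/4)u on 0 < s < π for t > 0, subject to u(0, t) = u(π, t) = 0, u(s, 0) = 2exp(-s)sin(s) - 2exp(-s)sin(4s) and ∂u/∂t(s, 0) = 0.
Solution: Substitute u = exp(-s)w, i.e. w = exp(s)u.
By the product rule, u_s = exp(-s)(w_s - w), u_ss = exp(-s)(w_ss - 2w_s + w), u_tt = exp(-s)w_tt.
Substituting into the PDE and dividing by exp(-s): w_tt = (1/4)(w_ss - 2w_s + w) + (1/2)(w_s - w) + (1/4)w.
The lower-order terms cancel, leaving the standard wave equation w_tt = (1/4)w_ss.
Initial data for w: w(s,0) = exp(s)u(s,0) = 2sin(s) - 2sin(4s); w_t(s,0) = exp(s)u_t(s,0) = 0. The boundary conditions carry over: w(0,t) = w(π,t) = 0.
Solve for w:
  Using separation of variables w = X(s)T(t):
  Eigenfunctions: sin(ns), n = 1, 2, 3, ...
  General solution: w(s, t) = Σ [A_n cos(n t/2) + B_n sin(n t/2)] sin(ns)
  From w(s,0) = 2sin(s) - 2sin(4s): A_1=2, A_4=-2. From w_t(s,0) = 0: all B_n = 0.
Hence w(s,t) = 2sin(s)cos(t/2) - 2sin(4s)cos(2t).
Transform back: u(s,t) = exp(-s)w(s,t).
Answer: u(s, t) = 2exp(-s)sin(s)cos(t/2) - 2exp(-s)sin(4s)cos(2t)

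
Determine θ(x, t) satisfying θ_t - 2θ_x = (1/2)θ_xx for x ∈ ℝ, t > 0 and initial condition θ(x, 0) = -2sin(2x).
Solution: Moving frame: η = x + 2t, σ = t, θ = u(η,σ), so θ_t = u_σ + 2u_η and θ_xx = u_ηη.
Hence θ_t - 2θ_x = u_σ and the PDE becomes the heat equation u_σ = (1/2)u_ηη on η ∈ ℝ.
Initial data: u(η,0) = θ(η,0) = -2sin(2η). Each mode sin(nη) decays as exp(-n²σ/2) on ℝ, so u(η,σ) = Σ c_n exp(-n²σ/2) sin(nη) with c_2=-2: u(η,σ) = -2exp(-2σ)sin(2η).
Substituting back: θ(x,t) = u(x + 2t, t).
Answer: θ(x, t) = -2exp(-2t)sin(4t + 2x)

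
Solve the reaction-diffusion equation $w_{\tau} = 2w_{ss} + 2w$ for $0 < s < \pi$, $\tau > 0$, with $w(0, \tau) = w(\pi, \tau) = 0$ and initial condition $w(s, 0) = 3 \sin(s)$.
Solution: Substitute $w = e^{2\tau}u$.
Then $w_{\tau} = e^{2\tau}(u_{\tau} + 2u)$, $w_{ss} = e^{2\tau}u_{ss}$; substituting and dividing by $e^{2\tau}$, the lower-order terms cancel: $u_{\tau} = 2u_{ss}$ (standard heat equation).
Data for $u$: $u(s,0) = w(s,0) = 3 \sin(s)$. The boundary conditions carry over: $u(0,\tau) = u(\pi,\tau) = 0$.
Separating variables: $u = \sum c_n e^{-2n^2\tau} \sin(ns)$. From $u(s,0) = 3 \sin(s)$: $c_1=3$.
So $u(s,\tau) = 3 e^{-2 \tau} \sin(s)$, and $w(s,\tau) = e^{2\tau}u(s,\tau)$.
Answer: $w(s, \tau) = 3 \sin(s)$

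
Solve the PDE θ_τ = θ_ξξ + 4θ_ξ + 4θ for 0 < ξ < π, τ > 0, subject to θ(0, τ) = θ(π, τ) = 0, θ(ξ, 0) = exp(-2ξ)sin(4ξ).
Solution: Substitute θ = exp(-2ξ)u, i.e. u = exp(2ξ)θ.
By the product rule, θ_ξ = exp(-2ξ)(u_ξ - 2u), θ_ξξ = exp(-2ξ)(u_ξξ - 4u_ξ + 4u), θ_τ = exp(-2ξ)u_τ.
Substituting into the PDE and dividing by exp(-2ξ): u_τ = (u_ξξ - 4u_ξ + 4u) + 4(u_ξ - 2u) + 4u.
The lower-order terms cancel, leaving the standard heat equation u_τ = u_ξξ.
Initial data for u: u(ξ,0) = exp(2ξ)θ(ξ,0) = sin(4ξ). The boundary conditions carry over: u(0,τ) = u(π,τ) = 0.
Solve for u:
  Using separation of variables u = X(ξ)G(τ):
  Eigenfunctions: sin(nξ), n = 1, 2, 3, ...
  General solution: u(ξ, τ) = Σ c_n sin(nξ) exp(-n² τ)
  Matching u(ξ,0) = sin(4ξ) term by term: c_4=1.
Hence u(ξ,τ) = exp(-16τ)sin(4ξ).
Transform back: θ(ξ,τ) = exp(-2ξ)u(ξ,τ).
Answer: θ(ξ, τ) = exp(-2ξ)exp(-16τ)sin(4ξ)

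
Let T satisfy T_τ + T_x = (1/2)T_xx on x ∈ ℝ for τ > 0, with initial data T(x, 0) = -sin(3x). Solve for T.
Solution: Change to a moving frame: let η = x - τ, σ = τ and write T(x,τ) = u(η,σ).
By the chain rule T_τ = u_σ - u_η, T_x = u_η, T_xx = u_ηη.
Then T_τ + T_x = u_σ: the advection term cancels and the PDE becomes the heat equation u_σ = (1/2)u_ηη on η ∈ ℝ.
Initial data: u(η,0) = T(η,0) = -sin(3η).
On η ∈ ℝ each mode satisfies (sin(nη))″ = -n² sin(nη), so exp(-n²σ/2) sin(nη) solves the heat equation; by superposition u(η,σ) = Σ c_n exp(-n²σ/2) sin(nη).
Reading off the coefficients: c_3=-1, so u(η,σ) = -exp(-9σ/2)sin(3η).
Substituting back η = x - τ, σ = τ: T(x,τ) = u(x - τ, τ).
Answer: T(x, τ) = -exp(-9τ/2)sin(3x - 3τ)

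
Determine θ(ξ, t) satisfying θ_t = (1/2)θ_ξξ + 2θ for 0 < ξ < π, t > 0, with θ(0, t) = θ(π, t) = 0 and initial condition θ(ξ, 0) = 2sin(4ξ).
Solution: Substitute θ = exp(2t)u.
Then θ_t = exp(2t)(u_t + 2u), θ_ξξ = exp(2t)u_ξξ; substituting and dividing by exp(2t), the lower-order terms cancel: u_t = (1/2)u_ξξ (standard heat equation).
Data for u: u(ξ,0) = θ(ξ,0) = 2sin(4ξ). The boundary conditions carry over: u(0,t) = u(π,t) = 0.
Separating variables: u = Σ c_n exp(-n²t/2) sin(nξ). From u(ξ,0) = 2sin(4ξ): c_4=2.
So u(ξ,t) = 2exp(-8t)sin(4ξ), and θ(ξ,t) = exp(2t)u(ξ,t).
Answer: θ(ξ, t) = 2exp(-6t)sin(4ξ)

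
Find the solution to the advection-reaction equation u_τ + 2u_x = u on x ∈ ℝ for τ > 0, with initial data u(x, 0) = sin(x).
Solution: Substitute u = exp(τ)w.
Then u_τ = exp(τ)(w_τ + w), u_x = exp(τ)w_x; substituting and dividing by exp(τ), the lower-order terms cancel: w_τ + 2w_x = 0 (standard advection equation).
Data for w: w(x,0) = u(x,0) = sin(x).
By characteristics (dx/dτ = 2), w(x,τ) = f(x - 2τ) with f = w(·, 0).
So w(x,τ) = sin(x - 2τ), and u(x,τ) = exp(τ)w(x,τ).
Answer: u(x, τ) = exp(τ)sin(x - 2τ)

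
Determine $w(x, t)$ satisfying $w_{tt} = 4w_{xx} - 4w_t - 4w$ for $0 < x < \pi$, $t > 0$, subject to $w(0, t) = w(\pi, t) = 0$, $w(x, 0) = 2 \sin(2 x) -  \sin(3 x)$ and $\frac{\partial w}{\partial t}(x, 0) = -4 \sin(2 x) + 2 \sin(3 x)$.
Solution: Substitute $w = e^{-2t}u$.
Then $w_t = e^{-2t}(u_t - 2u)$, $w_{tt} = e^{-2t}(u_{tt} - 4u_t + 4u)$, $w_{xx} = e^{-2t}u_{xx}$; substituting and dividing by $e^{-2t}$, the lower-order terms cancel: $u_{tt} = 4u_{xx}$ (standard wave equation).
Data for $u$: $u(x,0) = w(x,0) = 2 \sin(2 x) - \sin(3 x)$; $u_t(x,0) = w_t(x,0) + 2w(x,0) = 0$. The boundary conditions carry over: $u(0,t) = u(\pi,t) = 0$.
Separating variables: $u = \sum [A_n \cos(\omega_n t) + B_n \sin(\omega_n t)] \sin(nx)$, $\omega_n = 2n$. From ICs: $A_2=2, A_3=-1$.
So $u(x,t) = 2 \sin(2 x) \cos(4 t) - \sin(3 x) \cos(6 t)$, and $w(x,t) = e^{-2t}u(x,t)$.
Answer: $w(x, t) = 2 e^{-2 t} \sin(2 x) \cos(4 t) -  e^{-2 t} \sin(3 x) \cos(6 t)$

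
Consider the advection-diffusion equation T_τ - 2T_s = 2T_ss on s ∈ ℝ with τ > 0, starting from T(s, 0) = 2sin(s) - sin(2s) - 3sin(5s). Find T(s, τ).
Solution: Change to a moving frame: let η = s + 2τ, σ = τ and write T(s,τ) = u(η,σ).
By the chain rule T_τ = u_σ + 2u_η, T_s = u_η, T_ss = u_ηη.
Then T_τ - 2T_s = u_σ: the advection term cancels and the PDE becomes the heat equation u_σ = 2u_ηη on η ∈ ℝ.
Initial data: u(η,0) = T(η,0) = 2sin(η) - sin(2η) - 3sin(5η).
On η ∈ ℝ each mode satisfies (sin(nη))″ = -n² sin(nη), so exp(-2n²σ) sin(nη) solves the heat equation; by superposition u(η,σ) = Σ c_n exp(-2n²σ) sin(nη).
Reading off the coefficients: c_1=2, c_2=-1, c_5=-3, so u(η,σ) = 2exp(-2σ)sin(η) - exp(-8σ)sin(2η) - 3exp(-50σ)sin(5η).
Substituting back η = s + 2τ, σ = τ: T(s,τ) = u(s + 2τ, τ).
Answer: T(s, τ) = 2exp(-2τ)sin(s + 2τ) - exp(-8τ)sin(2s + 4τ) - 3exp(-50τ)sin(5s + 10τ)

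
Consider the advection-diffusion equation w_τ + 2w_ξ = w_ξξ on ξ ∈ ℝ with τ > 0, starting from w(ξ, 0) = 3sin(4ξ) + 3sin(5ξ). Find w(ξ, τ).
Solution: Change to a moving frame: let η = ξ - 2τ, σ = τ and write w(ξ,τ) = u(η,σ).
By the chain rule w_τ = u_σ - 2u_η, w_ξ = u_η, w_ξξ = u_ηη.
Then w_τ + 2w_ξ = u_σ: the advection term cancels and the PDE becomes the heat equation u_σ = u_ηη on η ∈ ℝ.
Initial data: u(η,0) = w(η,0) = 3sin(4η) + 3sin(5η).
On η ∈ ℝ each mode satisfies (sin(nη))″ = -n² sin(nη), so exp(-n²σ) sin(nη) solves the heat equation; by superposition u(η,σ) = Σ c_n exp(-n²σ) sin(nη).
Reading off the coefficients: c_4=3, c_5=3, so u(η,σ) = 3exp(-16σ)sin(4η) + 3exp(-25σ)sin(5η).
Substituting back η = ξ - 2τ, σ = τ: w(ξ,τ) = u(ξ - 2τ, τ).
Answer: w(ξ, τ) = 3exp(-16τ)sin(4ξ - 8τ) + 3exp(-25τ)sin(5ξ - 10τ)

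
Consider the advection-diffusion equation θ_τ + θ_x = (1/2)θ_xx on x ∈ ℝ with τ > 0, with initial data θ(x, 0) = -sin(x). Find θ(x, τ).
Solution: Change to a moving frame: let η = x - τ, σ = τ and write θ(x,τ) = u(η,σ).
By the chain rule θ_τ = u_σ - u_η, θ_x = u_η, θ_xx = u_ηη.
Then θ_τ + θ_x = u_σ: the advection term cancels and the PDE becomes the heat equation u_σ = (1/2)u_ηη on η ∈ ℝ.
Initial data: u(η,0) = θ(η,0) = -sin(η).
On η ∈ ℝ each mode satisfies (sin(nη))″ = -n² sin(nη), so exp(-n²σ/2) sin(nη) solves the heat equation; by superposition u(η,σ) = Σ c_n exp(-n²σ/2) sin(nη).
Reading off the coefficients: c_1=-1, so u(η,σ) = -exp(-σ/2)sin(η).
Substituting back η = x - τ, σ = τ: θ(x,τ) = u(x - τ, τ).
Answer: θ(x, τ) = -exp(-τ/2)sin(x - τ)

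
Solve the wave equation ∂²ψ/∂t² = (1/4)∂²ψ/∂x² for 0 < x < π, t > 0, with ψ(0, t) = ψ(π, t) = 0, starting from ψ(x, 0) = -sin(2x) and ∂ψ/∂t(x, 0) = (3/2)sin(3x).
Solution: Separating variables: ψ = Σ [A_n cos(ω_n t) + B_n sin(ω_n t)] sin(nx), ω_n = n/2. From ICs (B_n = velocity coefficient / ω_n): A_2=-1, B_3=1.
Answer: ψ(x, t) = sin(3t/2)sin(3x) - sin(2x)cos(t)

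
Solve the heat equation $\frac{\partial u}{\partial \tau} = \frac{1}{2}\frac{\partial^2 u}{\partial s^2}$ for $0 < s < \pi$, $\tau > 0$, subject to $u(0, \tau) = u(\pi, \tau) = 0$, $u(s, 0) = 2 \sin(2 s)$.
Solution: Separating variables: $u = \sum c_n e^{-n^2\tau/2} \sin(ns)$. From $u(s,0) = 2 \sin(2 s)$: $c_2=2$.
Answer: $u(s, \tau) = 2 e^{-2 \tau} \sin(2 s)$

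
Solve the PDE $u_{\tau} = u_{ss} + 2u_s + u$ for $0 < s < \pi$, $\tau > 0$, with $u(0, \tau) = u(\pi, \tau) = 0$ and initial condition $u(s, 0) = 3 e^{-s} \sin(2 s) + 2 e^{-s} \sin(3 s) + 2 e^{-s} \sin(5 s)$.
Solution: Substitute $u = e^{-s}w$.
Then $u_s = e^{-s}(w_s - w)$, $u_{ss} = e^{-s}(w_{ss} - 2w_s + w)$, $u_{\tau} = e^{-s}w_{\tau}$; substituting and dividing by $e^{-s}$, the lower-order terms cancel: $w_{\tau} = w_{ss}$ (standard heat equation).
Data for $w$: $w(s,0) = e^{s}u(s,0) = 3 \sin(2 s) + 2 \sin(3 s) + 2 \sin(5 s)$. The boundary conditions carry over: $w(0,\tau) = w(\pi,\tau) = 0$.
Separating variables: $w = \sum c_n e^{-n^2\tau} \sin(ns)$. From $w(s,0) = 3 \sin(2 s) + 2 \sin(3 s) + 2 \sin(5 s)$: $c_2=3, c_3=2, c_5=2$.
So $w(s,\tau) = 3 e^{-4 \tau} \sin(2 s) + 2 e^{-9 \tau} \sin(3 s) + 2 e^{-25 \tau} \sin(5 s)$, and $u(s,\tau) = e^{-s}w(s,\tau)$.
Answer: $u(s, \tau) = 3 e^{-4 \tau} e^{-s} \sin(2 s) + 2 e^{-9 \tau} e^{-s} \sin(3 s) + 2 e^{-25 \tau} e^{-s} \sin(5 s)$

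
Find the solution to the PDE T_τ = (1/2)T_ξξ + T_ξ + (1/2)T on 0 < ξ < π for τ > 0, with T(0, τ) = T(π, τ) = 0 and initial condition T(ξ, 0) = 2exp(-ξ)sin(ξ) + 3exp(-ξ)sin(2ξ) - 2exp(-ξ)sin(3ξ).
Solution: Substitute T = exp(-ξ)u, i.e. u = exp(ξ)T.
By the product rule, T_ξ = exp(-ξ)(u_ξ - u), T_ξξ = exp(-ξ)(u_ξξ - 2u_ξ + u), T_τ = exp(-ξ)u_τ.
Substituting into the PDE and dividing by exp(-ξ): u_τ = (1/2)(u_ξξ - 2u_ξ + u) + (u_ξ - u) + (1/2)u.
The lower-order terms cancel, leaving the standard heat equation u_τ = (1/2)u_ξξ.
Initial data for u: u(ξ,0) = exp(ξ)T(ξ,0) = 2sin(ξ) + 3sin(2ξ) - 2sin(3ξ). The boundary conditions carry over: u(0,τ) = u(π,τ) = 0.
Solve for u:
  Using separation of variables u = X(ξ)G(τ):
  Eigenfunctions: sin(nξ), n = 1, 2, 3, ...
  General solution: u(ξ, τ) = Σ c_n sin(nξ) exp(-n² τ/2)
  Matching u(ξ,0) = 2sin(ξ) + 3sin(2ξ) - 2sin(3ξ) term by term: c_1=2, c_2=3, c_3=-2.
Hence u(ξ,τ) = 3exp(-2τ)sin(2ξ) + 2exp(-τ/2)sin(ξ) - 2exp(-9τ/2)sin(3ξ).
Transform back: T(ξ,τ) = exp(-ξ)u(ξ,τ).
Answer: T(ξ, τ) = 3exp(-ξ)exp(-2τ)sin(2ξ) + 2exp(-ξ)exp(-τ/2)sin(ξ) - 2exp(-ξ)exp(-9τ/2)sin(3ξ)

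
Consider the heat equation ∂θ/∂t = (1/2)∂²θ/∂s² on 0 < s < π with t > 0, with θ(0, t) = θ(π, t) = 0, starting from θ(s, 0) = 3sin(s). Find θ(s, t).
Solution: Separating variables: θ = Σ c_n exp(-n²t/2) sin(ns). From θ(s,0) = 3sin(s): c_1=3.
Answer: θ(s, t) = 3exp(-t/2)sin(s)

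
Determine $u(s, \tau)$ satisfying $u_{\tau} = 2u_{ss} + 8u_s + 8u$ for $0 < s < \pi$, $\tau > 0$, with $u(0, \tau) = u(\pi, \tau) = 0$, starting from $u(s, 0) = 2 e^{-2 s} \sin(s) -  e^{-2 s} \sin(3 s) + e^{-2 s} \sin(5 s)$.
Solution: Substitute $u = e^{-2s}w$, i.e. $w = e^{2s}u$.
By the product rule, $u_s = e^{-2s}(w_s - 2w)$, $u_{ss} = e^{-2s}(w_{ss} - 4w_s + 4w)$, $u_{\tau} = e^{-2s}w_{\tau}$.
Substituting into the PDE and dividing by $e^{-2s}$: $w_{\tau} = 2(w_{ss} - 4w_s + 4w) + 8(w_s - 2w) + 8w$.
The lower-order terms cancel, leaving the standard heat equation $w_{\tau} = 2w_{ss}$.
Initial data for $w$: $w(s,0) = e^{2s}u(s,0) = 2 \sin(s) - \sin(3 s) + \sin(5 s)$. The boundary conditions carry over: $w(0,\tau) = w(\pi,\tau) = 0$.
Solve for $w$:
  Using separation of variables $w = X(s)T(\tau)$:
  Eigenfunctions: $\sin(ns)$, $n = 1, 2, 3, \ldots$
  General solution: $w(s, \tau) = \sum c_n \sin(ns) e^{-2n^2 \tau}$
  Matching $w(s,0) = 2 \sin(s) - \sin(3 s) + \sin(5 s)$ term by term: $c_1=2, c_3=-1, c_5=1$.
Hence $w(s,\tau) = 2 e^{-2 \tau} \sin(s) - e^{-18 \tau} \sin(3 s) + e^{-50 \tau} \sin(5 s)$.
Transform back: $u(s,\tau) = e^{-2s}w(s,\tau)$.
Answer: $u(s, \tau) = 2 e^{-2 \tau} e^{-2 s} \sin(s) -  e^{-18 \tau} e^{-2 s} \sin(3 s) + e^{-50 \tau} e^{-2 s} \sin(5 s)$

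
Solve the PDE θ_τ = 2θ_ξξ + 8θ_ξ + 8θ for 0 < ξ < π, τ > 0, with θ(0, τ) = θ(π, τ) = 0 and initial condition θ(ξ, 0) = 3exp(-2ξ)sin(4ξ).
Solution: Substitute θ = exp(-2ξ)u, i.e. u = exp(2ξ)θ.
By the product rule, θ_ξ = exp(-2ξ)(u_ξ - 2u), θ_ξξ = exp(-2ξ)(u_ξξ - 4u_ξ + 4u), θ_τ = exp(-2ξ)u_τ.
Substituting into the PDE and dividing by exp(-2ξ): u_τ = 2(u_ξξ - 4u_ξ + 4u) + 8(u_ξ - 2u) + 8u.
The lower-order terms cancel, leaving the standard heat equation u_τ = 2u_ξξ.
Initial data for u: u(ξ,0) = exp(2ξ)θ(ξ,0) = 3sin(4ξ). The boundary conditions carry over: u(0,τ) = u(π,τ) = 0.
Solve for u:
  Using separation of variables u = X(ξ)G(τ):
  Eigenfunctions: sin(nξ), n = 1, 2, 3, ...
  General solution: u(ξ, τ) = Σ c_n sin(nξ) exp(-2n² τ)
  Matching u(ξ,0) = 3sin(4ξ) term by term: c_4=3.
Hence u(ξ,τ) = 3exp(-32τ)sin(4ξ).
Transform back: θ(ξ,τ) = exp(-2ξ)u(ξ,τ).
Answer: θ(ξ, τ) = 3exp(-2ξ)exp(-32τ)sin(4ξ)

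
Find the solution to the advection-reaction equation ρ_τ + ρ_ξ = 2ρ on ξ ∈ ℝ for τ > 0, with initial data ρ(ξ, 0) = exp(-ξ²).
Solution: Substitute ρ = exp(2τ)u, i.e. u = exp(-2τ)ρ.
By the product rule, ρ_τ = exp(2τ)(u_τ + 2u), ρ_ξ = exp(2τ)u_ξ.
Substituting into the PDE and dividing by exp(2τ): u_τ + 2u + u_ξ = 2u.
The lower-order terms cancel, leaving the standard advection equation u_τ + u_ξ = 0.
Initial data for u: u(ξ,0) = ρ(ξ,0) = exp(-ξ²).
Solve for u:
  By method of characteristics (waves move right with speed 1):
  Along characteristics ξ - τ = const, u is constant, so u(ξ,τ) = f(ξ - τ) with f = u(·, 0).
Hence u(ξ,τ) = exp(-(ξ - τ)²).
Transform back: ρ(ξ,τ) = exp(2τ)u(ξ,τ).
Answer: ρ(ξ, τ) = exp(2τ)exp(-(ξ - τ)²)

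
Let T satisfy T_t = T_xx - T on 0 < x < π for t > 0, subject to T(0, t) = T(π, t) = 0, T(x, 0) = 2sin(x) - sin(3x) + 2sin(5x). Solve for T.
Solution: Substitute T = exp(-t)u, i.e. u = exp(t)T.
By the product rule, T_t = exp(-t)(u_t - u), T_xx = exp(-t)u_xx.
Substituting into the PDE and dividing by exp(-t): u_t - u = u_xx - u.
The lower-order terms cancel, leaving the standard heat equation u_t = u_xx.
Initial data for u: u(x,0) = T(x,0) = 2sin(x) - sin(3x) + 2sin(5x). The boundary conditions carry over: u(0,t) = u(π,t) = 0.
Solve for u:
  Using separation of variables u = X(x)G(t):
  Eigenfunctions: sin(nx), n = 1, 2, 3, ...
  General solution: u(x, t) = Σ c_n sin(nx) exp(-n² t)
  Matching u(x,0) = 2sin(x) - sin(3x) + 2sin(5x) term by term: c_1=2, c_3=-1, c_5=2.
Hence u(x,t) = 2exp(-t)sin(x) - exp(-9t)sin(3x) + 2exp(-25t)sin(5x).
Transform back: T(x,t) = exp(-t)u(x,t).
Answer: T(x, t) = 2exp(-2t)sin(x) - exp(-10t)sin(3x) + 2exp(-26t)sin(5x)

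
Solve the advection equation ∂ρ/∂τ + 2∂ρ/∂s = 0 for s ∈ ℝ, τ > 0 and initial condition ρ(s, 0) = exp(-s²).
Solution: By method of characteristics (waves move right with speed 2):
Along characteristics s - 2τ = const, ρ is constant, so ρ(s,τ) = f(s - 2τ) with f = ρ(·, 0).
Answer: ρ(s, τ) = exp(-(s - 2τ)²)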